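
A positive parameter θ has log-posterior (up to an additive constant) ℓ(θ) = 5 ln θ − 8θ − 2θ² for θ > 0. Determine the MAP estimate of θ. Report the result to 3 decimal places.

θ̂_MAP = 0.500

ℓ'(θ) = 5/θ − 8 − 4θ. Setting this to zero and multiplying by θ: 4θ² + 8θ − 5 = 0.
θ = (−8 + √(8² + 4·4·5)) / (2·4) = (−8 + √144) / 8 = (−8 + 12)/8 = 1/2.
ℓ''(θ) = −5/θ² − 4 < 0, confirming a maximum.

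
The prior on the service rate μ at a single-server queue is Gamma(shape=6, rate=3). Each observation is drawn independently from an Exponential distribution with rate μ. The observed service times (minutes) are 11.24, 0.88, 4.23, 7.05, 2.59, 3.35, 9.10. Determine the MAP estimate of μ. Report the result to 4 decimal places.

μ̂_MAP = 0.2896

The Exponential(rate=μ) likelihood is ∝ μ^n e^(−μΣtᵢ). Here n = 7 and Σtᵢ = 11.24 + 0.88 + 4.23 + 7.05 + 2.59 + 3.35 + 9.10 = 38.44.
Posterior ∝ μ^5e^(−3μ) · μ^7e^(−38.44μ) = μ^12e^(−41.44μ), i.e. Gamma(13, 41.44).
Mode = (a−1)/b = 12/41.44 ≈ 0.2896.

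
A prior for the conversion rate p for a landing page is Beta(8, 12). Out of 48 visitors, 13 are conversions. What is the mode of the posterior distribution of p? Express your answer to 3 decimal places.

p̂_MAP = 0.303

Prior: Beta(8, 12).
Data: 13 successes in 48 trials. The binomial likelihood contributes p^13(1−p)^35, so the posterior is Beta(8+13, 12+35) = Beta(21, 47).
For Beta(a, b) with a, b > 1 the mode is (a−1)/(a+b−2) = 20/66 ≈ 0.303.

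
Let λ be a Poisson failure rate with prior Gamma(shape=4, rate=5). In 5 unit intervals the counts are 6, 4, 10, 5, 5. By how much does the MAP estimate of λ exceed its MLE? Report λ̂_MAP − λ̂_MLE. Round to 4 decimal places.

MAP − MLE = -2.7000

Σxᵢ = 30. Posterior is Gamma(34, 10); MAP = (34−1)/10 = 33/10 ≈ 3.30000.
MLE = x̄ = 30/5 ≈ 6.00000.
Difference = 33/10 − 30/5 = -27/10 ≈ -2.7000.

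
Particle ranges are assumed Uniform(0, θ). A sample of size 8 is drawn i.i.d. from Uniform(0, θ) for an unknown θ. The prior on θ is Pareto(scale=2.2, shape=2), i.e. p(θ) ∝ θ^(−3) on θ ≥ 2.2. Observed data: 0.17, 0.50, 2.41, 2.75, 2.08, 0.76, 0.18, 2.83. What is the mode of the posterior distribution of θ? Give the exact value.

θ̂_MAP = 2.83

The Uniform(0, θ) likelihood is θ^(−n) for θ ≥ max(xᵢ), zero otherwise. Here max(xᵢ) = 2.83.
Posterior ∝ θ^(−3) · θ^(−8) = θ^(−11) on θ ≥ max(2.2, 2.83) = 2.83.
This density is strictly decreasing in θ, so the posterior mode lies at the lower boundary of the support.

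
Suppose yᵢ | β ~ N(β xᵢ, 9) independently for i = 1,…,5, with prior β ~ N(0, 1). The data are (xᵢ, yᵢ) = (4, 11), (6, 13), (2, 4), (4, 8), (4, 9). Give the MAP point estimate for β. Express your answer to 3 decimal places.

β̂_MAP = 2.041

log p(β | y) = −Σ(yᵢ − βxᵢ)²/(2·9) − β²/(2·1) + const.
Setting the derivative to zero: Σxᵢ(yᵢ − βxᵢ)/9 − β/1 = 0, so β = Σxᵢyᵢ / (Σxᵢ² + σ²/τ²).
Σxᵢyᵢ = 4·11 + 6·13 + 2·4 + 4·8 + 4·9 = 198; Σxᵢ² = 88; σ²/τ² = 9.
β̂_MAP = 198 / (88 + 9) = 198/97 ≈ 2.041.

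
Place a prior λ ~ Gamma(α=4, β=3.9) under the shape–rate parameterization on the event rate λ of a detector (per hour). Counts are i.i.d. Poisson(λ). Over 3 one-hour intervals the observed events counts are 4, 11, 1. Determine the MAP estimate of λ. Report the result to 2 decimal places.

Σxᵢ = 4+11+1 = 16, with n = 3.
Posterior ∝ λ^3e^(−3.9λ) · λ^16e^(−3λ) = λ^19e^(−6.9λ), i.e. Gamma(shape=20, rate=6.9).
The mode of a Gamma(a, b) with a ≥ 1 (shape–rate) is (a−1)/b = 19/6.9 ≈ 2.75.

λ̂_MAP = 2.75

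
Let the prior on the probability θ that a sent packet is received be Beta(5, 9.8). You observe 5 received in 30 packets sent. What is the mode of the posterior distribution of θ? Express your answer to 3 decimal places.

θ̂_MAP = 0.210

Prior: Beta(5, 9.8).
Data: 5 successes in 30 trials. The binomial likelihood contributes θ^5(1−θ)^25, so the posterior is Beta(5+5, 9.8+25) = Beta(10, 34.8).
For Beta(a, b) with a, b > 1 the mode is (a−1)/(a+b−2) = 9/42.8 ≈ 0.210.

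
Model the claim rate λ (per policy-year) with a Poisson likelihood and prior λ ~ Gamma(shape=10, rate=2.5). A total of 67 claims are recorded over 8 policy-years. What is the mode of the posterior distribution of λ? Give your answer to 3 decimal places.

λ̂_MAP = 7.238

Σxᵢ = 67, n = 8.
Posterior ∝ λ^9e^(−2.5λ) · λ^67e^(−8λ) = λ^76e^(−10.5λ), i.e. Gamma(shape=77, rate=10.5).
The mode of a Gamma(a, b) with a ≥ 1 (shape–rate) is (a−1)/b = 76/10.5 ≈ 7.238.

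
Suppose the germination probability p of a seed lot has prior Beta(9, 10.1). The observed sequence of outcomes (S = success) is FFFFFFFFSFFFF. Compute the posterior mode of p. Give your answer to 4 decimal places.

Prior: Beta(9, 10.1).
Data: 1 success in 13 trials (from the sequence). The binomial likelihood contributes p(1−p)^12, so the posterior is Beta(9+1, 10.1+12) = Beta(10, 22.1).
For Beta(a, b) with a, b > 1 the mode is (a−1)/(a+b−2) = 9/30.1 ≈ 0.2990.

p̂_MAP = 0.2990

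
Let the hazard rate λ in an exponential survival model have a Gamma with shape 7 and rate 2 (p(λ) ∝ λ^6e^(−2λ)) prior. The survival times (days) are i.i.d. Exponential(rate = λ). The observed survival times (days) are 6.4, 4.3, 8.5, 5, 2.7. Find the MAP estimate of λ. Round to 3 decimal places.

λ̂_MAP = 0.381

The Exponential(rate=λ) likelihood is ∝ λ^n e^(−λΣtᵢ). Here n = 5 and Σtᵢ = 6.4 + 4.3 + 8.5 + 5 + 2.7 = 26.9.
Posterior ∝ λ^6e^(−2λ) · λ^5e^(−26.9λ) = λ^11e^(−28.9λ), i.e. Gamma(12, 28.9).
Mode = (a−1)/b = 11/28.9 ≈ 0.381.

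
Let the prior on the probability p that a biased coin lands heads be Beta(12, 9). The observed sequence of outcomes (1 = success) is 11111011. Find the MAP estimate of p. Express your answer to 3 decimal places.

p̂_MAP = 0.667

Prior: Beta(12, 9).
Data: 7 successes in 8 trials (from the sequence). The binomial likelihood contributes p^7(1−p)^1, so the posterior is Beta(12+7, 9+1) = Beta(19, 10).
For Beta(a, b) with a, b > 1 the mode is (a−1)/(a+b−2) = 18/27 ≈ 0.667.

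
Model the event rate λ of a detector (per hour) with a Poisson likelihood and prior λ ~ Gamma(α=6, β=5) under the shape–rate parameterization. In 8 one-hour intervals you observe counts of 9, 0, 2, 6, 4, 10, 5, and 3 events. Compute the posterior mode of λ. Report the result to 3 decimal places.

Σxᵢ = 9+0+2+6+4+10+5+3 = 39, with n = 8.
Posterior ∝ λ^5e^(−5λ) · λ^39e^(−8λ) = λ^44e^(−13λ), i.e. Gamma(shape=45, rate=13).
The mode of a Gamma(a, b) with a ≥ 1 (shape–rate) is (a−1)/b = 44/13 ≈ 3.385.

λ̂_MAP = 3.385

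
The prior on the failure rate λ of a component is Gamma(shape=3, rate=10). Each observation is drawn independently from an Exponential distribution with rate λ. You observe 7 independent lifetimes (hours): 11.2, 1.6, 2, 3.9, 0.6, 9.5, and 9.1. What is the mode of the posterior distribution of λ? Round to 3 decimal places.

The Exponential(rate=λ) likelihood is ∝ λ^n e^(−λΣtᵢ). Here n = 7 and Σtᵢ = 11.2 + 1.6 + 2 + 3.9 + 0.6 + 9.5 + 9.1 = 37.9.
Posterior ∝ λ^2e^(−10λ) · λ^7e^(−37.9λ) = λ^9e^(−47.9λ), i.e. Gamma(10, 47.9).
Mode = (a−1)/b = 9/47.9 ≈ 0.188.

λ̂_MAP = 0.188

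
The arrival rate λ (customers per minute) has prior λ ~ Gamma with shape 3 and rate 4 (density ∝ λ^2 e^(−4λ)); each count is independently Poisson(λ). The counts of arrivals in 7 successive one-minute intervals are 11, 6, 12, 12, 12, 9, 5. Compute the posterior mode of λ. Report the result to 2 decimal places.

λ̂_MAP = 6.27

Σxᵢ = 11+6+12+12+12+9+5 = 67, with n = 7.
Posterior ∝ λ^2e^(−4λ) · λ^67e^(−7λ) = λ^69e^(−11λ), i.e. Gamma(shape=70, rate=11).
The mode of a Gamma(a, b) with a ≥ 1 (shape–rate) is (a−1)/b = 69/11 ≈ 6.27.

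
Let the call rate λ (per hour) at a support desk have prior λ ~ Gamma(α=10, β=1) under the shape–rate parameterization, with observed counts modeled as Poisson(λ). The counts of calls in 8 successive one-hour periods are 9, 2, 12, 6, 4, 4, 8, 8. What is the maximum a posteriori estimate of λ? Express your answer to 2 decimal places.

λ̂_MAP = 6.89

Σxᵢ = 9+2+12+6+4+4+8+8 = 53, with n = 8.
Posterior ∝ λ^9e^(−1λ) · λ^53e^(−8λ) = λ^62e^(−9λ), i.e. Gamma(shape=63, rate=9).
The mode of a Gamma(a, b) with a ≥ 1 (shape–rate) is (a−1)/b = 62/9 ≈ 6.89.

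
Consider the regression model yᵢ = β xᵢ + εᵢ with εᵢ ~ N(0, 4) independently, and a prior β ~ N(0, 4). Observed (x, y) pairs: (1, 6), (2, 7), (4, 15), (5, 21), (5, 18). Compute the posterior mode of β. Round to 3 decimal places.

log p(β | y) = −Σ(yᵢ − βxᵢ)²/(2·4) − β²/(2·4) + const.
Setting the derivative to zero: Σxᵢ(yᵢ − βxᵢ)/4 − β/4 = 0, so β = Σxᵢyᵢ / (Σxᵢ² + σ²/τ²).
Σxᵢyᵢ = 1·6 + 2·7 + 4·15 + 5·21 + 5·18 = 275; Σxᵢ² = 71; σ²/τ² = 1.
β̂_MAP = 275 / (71 + 1) = 275/72 ≈ 3.819.

β̂_MAP = 3.819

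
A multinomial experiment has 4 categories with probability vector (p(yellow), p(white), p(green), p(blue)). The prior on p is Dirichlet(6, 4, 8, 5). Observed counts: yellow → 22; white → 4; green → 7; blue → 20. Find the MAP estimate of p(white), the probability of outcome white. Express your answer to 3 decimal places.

The posterior is Dirichlet(αᵢ + nᵢ) = Dirichlet(28, 8, 15, 25).
For a Dirichlet(a₁,…,a_K) with all aᵢ > 1, the mode has j-th component (aⱼ − 1)/(Σaᵢ − K).
Here Σaᵢ = 76 and K = 4, so p(white) = (8 − 1)/(76 − 4) = 7/72 ≈ 0.097.

MAP estimate of p(white) = 0.097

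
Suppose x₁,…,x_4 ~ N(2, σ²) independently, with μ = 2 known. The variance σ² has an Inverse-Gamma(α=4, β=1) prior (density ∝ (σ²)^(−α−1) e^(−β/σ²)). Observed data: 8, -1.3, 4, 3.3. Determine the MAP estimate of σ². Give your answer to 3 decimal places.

σ̂²_MAP = 3.899

Sum of squared deviations about the known mean: SS = (8−2)² + (-1.3−2)² + (4−2)² + (3.3−2)² = 52.58.
The Normal likelihood contributes (σ²)^(−n/2) exp(−SS/(2σ²)), so the posterior is Inverse-Gamma(α + n/2, β + SS/2) = Inverse-Gamma(6, 27.29).
The mode of Inverse-Gamma(a, b) is b/(a+1) = 27.29/7 ≈ 3.899.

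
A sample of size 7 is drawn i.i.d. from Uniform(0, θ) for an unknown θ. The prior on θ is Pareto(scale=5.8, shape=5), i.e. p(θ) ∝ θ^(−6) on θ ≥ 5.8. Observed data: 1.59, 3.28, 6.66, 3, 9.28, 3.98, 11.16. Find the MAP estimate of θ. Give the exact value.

The Uniform(0, θ) likelihood is θ^(−n) for θ ≥ max(xᵢ), zero otherwise. Here max(xᵢ) = 11.16.
Posterior ∝ θ^(−6) · θ^(−7) = θ^(−13) on θ ≥ max(5.8, 11.16) = 11.16.
This density is strictly decreasing in θ, so the posterior mode lies at the lower boundary of the support.

θ̂_MAP = 11.16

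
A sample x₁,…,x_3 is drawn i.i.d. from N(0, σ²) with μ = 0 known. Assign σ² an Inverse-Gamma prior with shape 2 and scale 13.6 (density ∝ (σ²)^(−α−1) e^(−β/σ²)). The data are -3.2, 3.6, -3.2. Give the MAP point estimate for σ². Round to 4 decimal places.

Sum of squared deviations about the known mean: SS = (-3.2−0)² + (3.6−0)² + (-3.2−0)² = 33.44.
The Normal likelihood contributes (σ²)^(−n/2) exp(−SS/(2σ²)), so the posterior is Inverse-Gamma(α + n/2, β + SS/2) = Inverse-Gamma(3.5, 30.32).
The mode of Inverse-Gamma(a, b) is b/(a+1) = 30.32/4.5 ≈ 6.7378.

σ̂²_MAP = 6.7378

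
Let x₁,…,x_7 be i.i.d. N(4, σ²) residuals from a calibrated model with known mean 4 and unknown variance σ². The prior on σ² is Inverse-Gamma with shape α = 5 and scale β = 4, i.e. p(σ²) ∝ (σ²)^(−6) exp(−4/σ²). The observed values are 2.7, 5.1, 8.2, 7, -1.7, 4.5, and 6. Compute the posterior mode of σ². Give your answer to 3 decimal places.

σ̂²_MAP = 3.909

Sum of squared deviations about the known mean: SS = (2.7−4)² + (5.1−4)² + (8.2−4)² + (7−4)² + (-1.7−4)² + (4.5−4)² + (6−4)² = 66.28.
The Normal likelihood contributes (σ²)^(−n/2) exp(−SS/(2σ²)), so the posterior is Inverse-Gamma(α + n/2, β + SS/2) = Inverse-Gamma(8.5, 37.14).
The mode of Inverse-Gamma(a, b) is b/(a+1) = 37.14/9.5 ≈ 3.909.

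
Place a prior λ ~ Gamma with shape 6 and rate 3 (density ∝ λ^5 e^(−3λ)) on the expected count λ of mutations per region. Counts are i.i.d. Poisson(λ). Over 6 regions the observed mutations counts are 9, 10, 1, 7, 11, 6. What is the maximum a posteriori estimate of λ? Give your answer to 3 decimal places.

Σxᵢ = 9+10+1+7+11+6 = 44, with n = 6.
Posterior ∝ λ^5e^(−3λ) · λ^44e^(−6λ) = λ^49e^(−9λ), i.e. Gamma(shape=50, rate=9).
The mode of a Gamma(a, b) with a ≥ 1 (shape–rate) is (a−1)/b = 49/9 ≈ 5.444.

λ̂_MAP = 5.444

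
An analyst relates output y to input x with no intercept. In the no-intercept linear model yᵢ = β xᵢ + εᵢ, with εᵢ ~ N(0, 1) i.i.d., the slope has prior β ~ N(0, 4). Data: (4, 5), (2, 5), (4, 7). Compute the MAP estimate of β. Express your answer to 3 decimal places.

β̂_MAP = 1.600

log p(β | y) = −Σ(yᵢ − βxᵢ)²/(2·1) − β²/(2·4) + const.
Setting the derivative to zero: Σxᵢ(yᵢ − βxᵢ)/1 − β/4 = 0, so β = Σxᵢyᵢ / (Σxᵢ² + σ²/τ²).
Σxᵢyᵢ = 4·5 + 2·5 + 4·7 = 58; Σxᵢ² = 36; σ²/τ² = 0.25.
β̂_MAP = 58 / (36 + 0.25) = 58/36.25 ≈ 1.600.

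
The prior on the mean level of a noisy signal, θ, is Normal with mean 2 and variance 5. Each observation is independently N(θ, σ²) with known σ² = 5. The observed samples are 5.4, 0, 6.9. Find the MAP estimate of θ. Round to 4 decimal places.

n = 3; x̄ = (5.4 + 0 + 6.9)/3 = 12.3/3 = 4.1.
For a Normal prior and Normal likelihood with known variance, the posterior is Normal; its mode equals its mean, the precision-weighted average.
Prior precision 1/σ₀² = 1/5 = 0.2; data precision n/σ² = 3/5 = 0.6.
θ̂ = (0.2·2 + 0.6·4.1) / (0.2 + 0.6) = 2.86/0.8 = 3.5750.

θ̂_MAP = 3.5750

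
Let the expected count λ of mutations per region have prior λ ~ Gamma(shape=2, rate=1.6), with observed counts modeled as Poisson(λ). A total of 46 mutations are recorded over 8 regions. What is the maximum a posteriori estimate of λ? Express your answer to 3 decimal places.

Σxᵢ = 46, n = 8.
Posterior ∝ λe^(−1.6λ) · λ^46e^(−8λ) = λ^47e^(−9.6λ), i.e. Gamma(shape=48, rate=9.6).
The mode of a Gamma(a, b) with a ≥ 1 (shape–rate) is (a−1)/b = 47/9.6 ≈ 4.896.

λ̂_MAP = 4.896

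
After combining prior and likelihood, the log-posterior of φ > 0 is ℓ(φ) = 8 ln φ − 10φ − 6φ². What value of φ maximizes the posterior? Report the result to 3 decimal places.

φ̂_MAP = 0.500

ℓ'(φ) = 8/φ − 10 − 12φ. Setting this to zero and multiplying by φ: 12φ² + 10φ − 8 = 0.
φ = (−10 + √(10² + 4·12·8)) / (2·12) = (−10 + √484) / 24 = (−10 + 22)/24 = 1/2.
ℓ''(φ) = −8/φ² − 12 < 0, confirming a maximum.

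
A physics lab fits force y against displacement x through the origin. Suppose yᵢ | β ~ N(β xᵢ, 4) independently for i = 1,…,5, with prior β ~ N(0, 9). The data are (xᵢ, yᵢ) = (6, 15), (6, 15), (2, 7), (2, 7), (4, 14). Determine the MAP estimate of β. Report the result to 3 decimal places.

log p(β | y) = −Σ(yᵢ − βxᵢ)²/(2·4) − β²/(2·9) + const.
Setting the derivative to zero: Σxᵢ(yᵢ − βxᵢ)/4 − β/9 = 0, so β = Σxᵢyᵢ / (Σxᵢ² + σ²/τ²).
Σxᵢyᵢ = 6·15 + 6·15 + 2·7 + 2·7 + 4·14 = 264; Σxᵢ² = 96; σ²/τ² = 4/9.
β̂_MAP = 264 / (96 + 4/9) = 264/(868/9) = 594/217 ≈ 2.737.

β̂_MAP = 2.737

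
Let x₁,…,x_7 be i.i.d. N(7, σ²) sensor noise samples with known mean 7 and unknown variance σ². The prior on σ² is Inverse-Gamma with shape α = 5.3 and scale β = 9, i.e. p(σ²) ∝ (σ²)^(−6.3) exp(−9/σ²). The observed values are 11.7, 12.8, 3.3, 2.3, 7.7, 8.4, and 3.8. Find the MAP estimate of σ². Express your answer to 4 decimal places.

Sum of squared deviations about the known mean: SS = (11.7−7)² + (12.8−7)² + (3.3−7)² + (2.3−7)² + (7.7−7)² + (8.4−7)² + (3.8−7)² = 104.2.
The Normal likelihood contributes (σ²)^(−n/2) exp(−SS/(2σ²)), so the posterior is Inverse-Gamma(α + n/2, β + SS/2) = Inverse-Gamma(8.8, 61.1).
The mode of Inverse-Gamma(a, b) is b/(a+1) = 61.1/9.8 ≈ 6.2347.

σ̂²_MAP = 6.2347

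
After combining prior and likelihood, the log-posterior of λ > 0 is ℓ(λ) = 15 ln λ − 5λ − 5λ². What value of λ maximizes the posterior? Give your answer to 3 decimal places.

ℓ'(λ) = 15/λ − 5 − 10λ. Setting this to zero and multiplying by λ: 10λ² + 5λ − 15 = 0.
λ = (−5 + √(5² + 4·10·15)) / (2·10) = (−5 + √625) / 20 = (−5 + 25)/20 = 1.
ℓ''(λ) = −15/λ² − 10 < 0, confirming a maximum.

λ̂_MAP = 1.000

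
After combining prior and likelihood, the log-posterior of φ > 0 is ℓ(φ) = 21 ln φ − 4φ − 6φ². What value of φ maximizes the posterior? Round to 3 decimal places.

φ̂_MAP = 1.167

ℓ'(φ) = 21/φ − 4 − 12φ. Setting this to zero and multiplying by φ: 12φ² + 4φ − 21 = 0.
φ = (−4 + √(4² + 4·12·21)) / (2·12) = (−4 + √1024) / 24 = (−4 + 32)/24 = 7/6.
ℓ''(φ) = −21/φ² − 12 < 0, confirming a maximum.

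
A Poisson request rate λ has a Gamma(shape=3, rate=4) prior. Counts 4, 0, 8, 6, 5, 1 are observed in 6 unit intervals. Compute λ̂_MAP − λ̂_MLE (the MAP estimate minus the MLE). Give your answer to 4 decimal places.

Σxᵢ = 24. Posterior is Gamma(27, 10); MAP = (27−1)/10 = 26/10 ≈ 2.60000.
MLE = x̄ = 24/6 ≈ 4.00000.
Difference = 26/10 − 24/6 = -7/5 ≈ -1.4000.

MAP − MLE = -1.4000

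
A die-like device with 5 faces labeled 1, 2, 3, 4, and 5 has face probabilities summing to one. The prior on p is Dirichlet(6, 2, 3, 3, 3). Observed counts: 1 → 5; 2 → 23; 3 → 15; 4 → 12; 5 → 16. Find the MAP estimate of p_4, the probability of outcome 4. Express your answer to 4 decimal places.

MAP estimate: 0.1687

The posterior is Dirichlet(αᵢ + nᵢ) = Dirichlet(11, 25, 18, 15, 19).
For a Dirichlet(a₁,…,a_K) with all aᵢ > 1, the mode has j-th component (aⱼ − 1)/(Σaᵢ − K).
Here Σaᵢ = 88 and K = 5, so p_4 = (15 − 1)/(88 − 5) = 14/83 ≈ 0.1687.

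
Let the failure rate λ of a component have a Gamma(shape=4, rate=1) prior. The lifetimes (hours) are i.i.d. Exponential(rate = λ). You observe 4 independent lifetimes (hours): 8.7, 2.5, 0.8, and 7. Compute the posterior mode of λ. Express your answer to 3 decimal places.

The Exponential(rate=λ) likelihood is ∝ λ^n e^(−λΣtᵢ). Here n = 4 and Σtᵢ = 8.7 + 2.5 + 0.8 + 7 = 19.
Posterior ∝ λ^3e^(−1λ) · λ^4e^(−19λ) = λ^7e^(−20λ), i.e. Gamma(8, 20).
Mode = (a−1)/b = 7/20 ≈ 0.350.

λ̂_MAP = 0.350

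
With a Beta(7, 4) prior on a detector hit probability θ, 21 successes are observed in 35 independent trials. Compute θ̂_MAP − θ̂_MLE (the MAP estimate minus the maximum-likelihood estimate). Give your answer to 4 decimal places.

MAP − MLE = 0.0136

Posterior is Beta(28, 18); MAP = (28−1)/(46−2) = 27/44 ≈ 0.61364.
MLE ignores the prior: θ̂_MLE = k/n = 21/35 ≈ 0.60000.
Difference = 27/44 − 21/35 = 3/220 ≈ 0.0136.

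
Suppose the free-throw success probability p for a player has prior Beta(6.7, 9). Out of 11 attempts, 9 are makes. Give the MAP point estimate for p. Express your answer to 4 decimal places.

p̂_MAP = 0.5951

Prior: Beta(6.7, 9).
Data: 9 successes in 11 trials. The binomial likelihood contributes p^9(1−p)^2, so the posterior is Beta(6.7+9, 9+2) = Beta(15.7, 11).
For Beta(a, b) with a, b > 1 the mode is (a−1)/(a+b−2) = 14.7/24.7 ≈ 0.5951.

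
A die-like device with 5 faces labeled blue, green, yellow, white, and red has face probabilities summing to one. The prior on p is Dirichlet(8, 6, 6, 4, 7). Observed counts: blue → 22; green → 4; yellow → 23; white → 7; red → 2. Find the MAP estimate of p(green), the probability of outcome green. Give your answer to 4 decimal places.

MAP estimate of p(green) = 0.1071

The posterior is Dirichlet(αᵢ + nᵢ) = Dirichlet(30, 10, 29, 11, 9).
For a Dirichlet(a₁,…,a_K) with all aᵢ > 1, the mode has j-th component (aⱼ − 1)/(Σaᵢ − K).
Here Σaᵢ = 89 and K = 5, so p(green) = (10 − 1)/(89 − 5) = 9/84 ≈ 0.1071.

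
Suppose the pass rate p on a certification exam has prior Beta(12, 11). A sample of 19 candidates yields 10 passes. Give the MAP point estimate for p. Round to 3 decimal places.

Prior: Beta(12, 11).
Data: 10 successes in 19 trials. The binomial likelihood contributes p^10(1−p)^9, so the posterior is Beta(12+10, 11+9) = Beta(22, 20).
For Beta(a, b) with a, b > 1 the mode is (a−1)/(a+b−2) = 21/40 ≈ 0.525.

p̂_MAP = 0.525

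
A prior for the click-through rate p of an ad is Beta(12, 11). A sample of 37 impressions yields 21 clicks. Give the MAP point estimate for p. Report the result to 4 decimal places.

p̂_MAP = 0.5517

Prior: Beta(12, 11).
Data: 21 successes in 37 trials. The binomial likelihood contributes p^21(1−p)^16, so the posterior is Beta(12+21, 11+16) = Beta(33, 27).
For Beta(a, b) with a, b > 1 the mode is (a−1)/(a+b−2) = 32/58 ≈ 0.5517.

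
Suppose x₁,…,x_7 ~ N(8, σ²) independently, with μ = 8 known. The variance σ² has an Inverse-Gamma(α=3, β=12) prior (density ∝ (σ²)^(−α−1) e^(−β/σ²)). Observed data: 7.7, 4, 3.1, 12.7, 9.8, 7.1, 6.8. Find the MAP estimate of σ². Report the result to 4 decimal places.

σ̂²_MAP = 6.1120

Sum of squared deviations about the known mean: SS = (7.7−8)² + (4−8)² + (3.1−8)² + (12.7−8)² + (9.8−8)² + (7.1−8)² + (6.8−8)² = 67.68.
The Normal likelihood contributes (σ²)^(−n/2) exp(−SS/(2σ²)), so the posterior is Inverse-Gamma(α + n/2, β + SS/2) = Inverse-Gamma(6.5, 45.84).
The mode of Inverse-Gamma(a, b) is b/(a+1) = 45.84/7.5 ≈ 6.1120.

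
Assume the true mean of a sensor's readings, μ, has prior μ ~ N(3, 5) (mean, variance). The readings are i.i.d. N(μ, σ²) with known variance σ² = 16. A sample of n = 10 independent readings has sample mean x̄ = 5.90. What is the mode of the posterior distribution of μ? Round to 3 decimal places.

n = 10, x̄ = 5.90.
For a Normal prior and Normal likelihood with known variance, the posterior is Normal; its mode equals its mean, the precision-weighted average.
Prior precision 1/σ₀² = 1/5 = 0.2; data precision n/σ² = 10/16 = 0.625.
μ̂ = (0.2·3 + 0.625·5.9) / (0.2 + 0.625) = 4.2875/0.825 = 343/66 ≈ 5.197.

μ̂_MAP = 5.197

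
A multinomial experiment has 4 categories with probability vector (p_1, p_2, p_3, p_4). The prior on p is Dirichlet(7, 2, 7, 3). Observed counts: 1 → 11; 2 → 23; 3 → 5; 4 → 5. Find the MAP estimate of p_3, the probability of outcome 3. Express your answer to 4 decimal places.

MAP estimate: 0.1864

The posterior is Dirichlet(αᵢ + nᵢ) = Dirichlet(18, 25, 12, 8).
For a Dirichlet(a₁,…,a_K) with all aᵢ > 1, the mode has j-th component (aⱼ − 1)/(Σaᵢ − K).
Here Σaᵢ = 63 and K = 4, so p_3 = (12 − 1)/(63 − 4) = 11/59 ≈ 0.1864.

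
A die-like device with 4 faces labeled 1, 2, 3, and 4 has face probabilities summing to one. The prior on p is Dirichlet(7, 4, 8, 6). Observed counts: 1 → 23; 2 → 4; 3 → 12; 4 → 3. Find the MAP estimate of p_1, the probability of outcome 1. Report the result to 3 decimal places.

MAP estimate: 0.460

The posterior is Dirichlet(αᵢ + nᵢ) = Dirichlet(30, 8, 20, 9).
For a Dirichlet(a₁,…,a_K) with all aᵢ > 1, the mode has j-th component (aⱼ − 1)/(Σaᵢ − K).
Here Σaᵢ = 67 and K = 4, so p_1 = (30 − 1)/(67 − 4) = 29/63 ≈ 0.460.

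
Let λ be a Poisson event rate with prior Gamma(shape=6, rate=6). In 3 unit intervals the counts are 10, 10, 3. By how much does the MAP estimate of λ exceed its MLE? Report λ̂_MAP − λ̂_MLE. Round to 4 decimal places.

Σxᵢ = 23. Posterior is Gamma(29, 9); MAP = (29−1)/9 = 28/9 ≈ 3.11111.
MLE = x̄ = 23/3 ≈ 7.66667.
Difference = 28/9 − 23/3 = -41/9 ≈ -4.5556.

MAP − MLE = -4.5556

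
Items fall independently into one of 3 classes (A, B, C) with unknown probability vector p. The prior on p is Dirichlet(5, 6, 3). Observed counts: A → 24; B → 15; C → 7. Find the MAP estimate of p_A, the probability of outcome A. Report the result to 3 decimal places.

MAP estimate of p_A = 0.491

The posterior is Dirichlet(αᵢ + nᵢ) = Dirichlet(29, 21, 10).
For a Dirichlet(a₁,…,a_K) with all aᵢ > 1, the mode has j-th component (aⱼ − 1)/(Σaᵢ − K).
Here Σaᵢ = 60 and K = 3, so p_A = (29 − 1)/(60 − 3) = 28/57 ≈ 0.491.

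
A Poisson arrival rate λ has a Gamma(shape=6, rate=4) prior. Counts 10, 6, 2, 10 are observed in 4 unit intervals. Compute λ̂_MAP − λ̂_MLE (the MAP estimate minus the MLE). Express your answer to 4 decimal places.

Σxᵢ = 28. Posterior is Gamma(34, 8); MAP = (34−1)/8 = 33/8 ≈ 4.12500.
MLE = x̄ = 28/4 ≈ 7.00000.
Difference = 33/8 − 28/4 = -23/8 ≈ -2.8750.

MAP − MLE = -2.8750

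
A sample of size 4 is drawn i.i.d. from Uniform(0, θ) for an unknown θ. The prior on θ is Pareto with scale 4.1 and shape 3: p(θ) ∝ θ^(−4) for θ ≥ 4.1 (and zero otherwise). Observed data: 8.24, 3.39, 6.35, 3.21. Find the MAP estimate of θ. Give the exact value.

θ̂_MAP = 8.24

The Uniform(0, θ) likelihood is θ^(−n) for θ ≥ max(xᵢ), zero otherwise. Here max(xᵢ) = 8.24.
Posterior ∝ θ^(−4) · θ^(−4) = θ^(−8) on θ ≥ max(4.1, 8.24) = 8.24.
This density is strictly decreasing in θ, so the posterior mode lies at the lower boundary of the support.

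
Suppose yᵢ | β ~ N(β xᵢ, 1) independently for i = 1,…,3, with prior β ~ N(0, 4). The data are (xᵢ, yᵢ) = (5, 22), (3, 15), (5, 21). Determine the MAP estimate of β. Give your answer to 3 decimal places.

β̂_MAP = 4.388

log p(β | y) = −Σ(yᵢ − βxᵢ)²/(2·1) − β²/(2·4) + const.
Setting the derivative to zero: Σxᵢ(yᵢ − βxᵢ)/1 − β/4 = 0, so β = Σxᵢyᵢ / (Σxᵢ² + σ²/τ²).
Σxᵢyᵢ = 5·22 + 3·15 + 5·21 = 260; Σxᵢ² = 59; σ²/τ² = 0.25.
β̂_MAP = 260 / (59 + 0.25) = 260/59.25 ≈ 4.388.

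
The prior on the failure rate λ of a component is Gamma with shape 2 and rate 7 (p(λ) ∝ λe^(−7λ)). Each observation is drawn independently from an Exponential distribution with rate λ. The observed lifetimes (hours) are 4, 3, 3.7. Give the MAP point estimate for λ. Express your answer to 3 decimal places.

The Exponential(rate=λ) likelihood is ∝ λ^n e^(−λΣtᵢ). Here n = 3 and Σtᵢ = 4 + 3 + 3.7 = 10.7.
Posterior ∝ λe^(−7λ) · λ^3e^(−10.7λ) = λ^4e^(−17.7λ), i.e. Gamma(5, 17.7).
Mode = (a−1)/b = 4/17.7 ≈ 0.226.

λ̂_MAP = 0.226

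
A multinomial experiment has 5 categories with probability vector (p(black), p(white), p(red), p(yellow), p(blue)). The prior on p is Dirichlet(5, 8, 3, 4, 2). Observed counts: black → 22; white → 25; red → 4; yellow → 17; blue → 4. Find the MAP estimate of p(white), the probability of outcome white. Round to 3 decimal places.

The posterior is Dirichlet(αᵢ + nᵢ) = Dirichlet(27, 33, 7, 21, 6).
For a Dirichlet(a₁,…,a_K) with all aᵢ > 1, the mode has j-th component (aⱼ − 1)/(Σaᵢ − K).
Here Σaᵢ = 94 and K = 5, so p(white) = (33 − 1)/(94 − 5) = 32/89 ≈ 0.360.

MAP estimate of p(white) = 0.360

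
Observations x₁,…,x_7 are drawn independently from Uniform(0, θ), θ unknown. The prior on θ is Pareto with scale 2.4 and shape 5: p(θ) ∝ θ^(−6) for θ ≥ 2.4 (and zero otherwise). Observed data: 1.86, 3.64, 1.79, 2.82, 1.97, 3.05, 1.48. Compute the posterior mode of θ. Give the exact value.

The Uniform(0, θ) likelihood is θ^(−n) for θ ≥ max(xᵢ), zero otherwise. Here max(xᵢ) = 3.64.
Posterior ∝ θ^(−6) · θ^(−7) = θ^(−13) on θ ≥ max(2.4, 3.64) = 3.64.
This density is strictly decreasing in θ, so the posterior mode lies at the lower boundary of the support.

θ̂_MAP = 3.64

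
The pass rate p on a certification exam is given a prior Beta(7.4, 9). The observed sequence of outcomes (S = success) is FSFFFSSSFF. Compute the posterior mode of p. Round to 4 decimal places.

p̂_MAP = 0.4262

Prior: Beta(7.4, 9).
Data: 4 successes in 10 trials (from the sequence). The binomial likelihood contributes p^4(1−p)^6, so the posterior is Beta(7.4+4, 9+6) = Beta(11.4, 15).
For Beta(a, b) with a, b > 1 the mode is (a−1)/(a+b−2) = 10.4/24.4 ≈ 0.4262.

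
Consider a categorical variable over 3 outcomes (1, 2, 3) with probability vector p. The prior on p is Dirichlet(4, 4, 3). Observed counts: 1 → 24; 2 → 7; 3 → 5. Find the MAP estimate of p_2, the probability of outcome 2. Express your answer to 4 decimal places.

MAP estimate: 0.2273

The posterior is Dirichlet(αᵢ + nᵢ) = Dirichlet(28, 11, 8).
For a Dirichlet(a₁,…,a_K) with all aᵢ > 1, the mode has j-th component (aⱼ − 1)/(Σaᵢ − K).
Here Σaᵢ = 47 and K = 3, so p_2 = (11 − 1)/(47 − 3) = 10/44 ≈ 0.2273.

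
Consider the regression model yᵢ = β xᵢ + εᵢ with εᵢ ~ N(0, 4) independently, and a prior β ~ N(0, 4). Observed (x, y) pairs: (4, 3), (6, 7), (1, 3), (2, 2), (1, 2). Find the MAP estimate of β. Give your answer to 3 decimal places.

log p(β | y) = −Σ(yᵢ − βxᵢ)²/(2·4) − β²/(2·4) + const.
Setting the derivative to zero: Σxᵢ(yᵢ − βxᵢ)/4 − β/4 = 0, so β = Σxᵢyᵢ / (Σxᵢ² + σ²/τ²).
Σxᵢyᵢ = 4·3 + 6·7 + 1·3 + 2·2 + 1·2 = 63; Σxᵢ² = 58; σ²/τ² = 1.
β̂_MAP = 63 / (58 + 1) = 63/59 ≈ 1.068.

β̂_MAP = 1.068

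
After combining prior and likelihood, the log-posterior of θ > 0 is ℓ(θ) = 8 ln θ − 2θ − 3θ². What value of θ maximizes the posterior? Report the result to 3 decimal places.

θ̂_MAP = 1.000

ℓ'(θ) = 8/θ − 2 − 6θ. Setting this to zero and multiplying by θ: 6θ² + 2θ − 8 = 0.
θ = (−2 + √(2² + 4·6·8)) / (2·6) = (−2 + √196) / 12 = (−2 + 14)/12 = 1.
ℓ''(θ) = −8/θ² − 6 < 0, confirming a maximum.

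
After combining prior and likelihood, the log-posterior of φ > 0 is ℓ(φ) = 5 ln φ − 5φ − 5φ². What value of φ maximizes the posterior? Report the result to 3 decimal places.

φ̂_MAP = 0.500

ℓ'(φ) = 5/φ − 5 − 10φ. Setting this to zero and multiplying by φ: 10φ² + 5φ − 5 = 0.
φ = (−5 + √(5² + 4·10·5)) / (2·10) = (−5 + √225) / 20 = (−5 + 15)/20 = 1/2.
ℓ''(φ) = −5/φ² − 10 < 0, confirming a maximum.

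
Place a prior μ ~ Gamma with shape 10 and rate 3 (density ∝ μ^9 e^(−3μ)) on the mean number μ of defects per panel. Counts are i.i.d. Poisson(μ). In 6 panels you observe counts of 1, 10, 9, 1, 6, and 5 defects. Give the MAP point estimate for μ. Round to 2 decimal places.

μ̂_MAP = 4.56

Σxᵢ = 1+10+9+1+6+5 = 32, with n = 6.
Posterior ∝ μ^9e^(−3μ) · μ^32e^(−6μ) = μ^41e^(−9μ), i.e. Gamma(shape=42, rate=9).
The mode of a Gamma(a, b) with a ≥ 1 (shape–rate) is (a−1)/b = 41/9 ≈ 4.56.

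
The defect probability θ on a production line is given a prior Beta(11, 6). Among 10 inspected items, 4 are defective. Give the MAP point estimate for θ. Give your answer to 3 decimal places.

Prior: Beta(11, 6).
Data: 4 successes in 10 trials. The binomial likelihood contributes θ^4(1−θ)^6, so the posterior is Beta(11+4, 6+6) = Beta(15, 12).
For Beta(a, b) with a, b > 1 the mode is (a−1)/(a+b−2) = 14/25 ≈ 0.560.

θ̂_MAP = 0.560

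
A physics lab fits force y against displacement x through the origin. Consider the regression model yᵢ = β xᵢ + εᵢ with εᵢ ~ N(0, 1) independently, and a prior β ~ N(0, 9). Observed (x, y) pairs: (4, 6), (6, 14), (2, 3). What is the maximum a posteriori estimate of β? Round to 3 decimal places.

β̂_MAP = 2.032

log p(β | y) = −Σ(yᵢ − βxᵢ)²/(2·1) − β²/(2·9) + const.
Setting the derivative to zero: Σxᵢ(yᵢ − βxᵢ)/1 − β/9 = 0, so β = Σxᵢyᵢ / (Σxᵢ² + σ²/τ²).
Σxᵢyᵢ = 4·6 + 6·14 + 2·3 = 114; Σxᵢ² = 56; σ²/τ² = 1/9.
β̂_MAP = 114 / (56 + 1/9) = 114/(505/9) = 1026/505 ≈ 2.032.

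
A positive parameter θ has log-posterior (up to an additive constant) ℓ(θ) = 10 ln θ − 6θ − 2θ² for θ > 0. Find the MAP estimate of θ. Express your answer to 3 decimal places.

ℓ'(θ) = 10/θ − 6 − 4θ. Setting this to zero and multiplying by θ: 4θ² + 6θ − 10 = 0.
θ = (−6 + √(6² + 4·4·10)) / (2·4) = (−6 + √196) / 8 = (−6 + 14)/8 = 1.
ℓ''(θ) = −10/θ² − 4 < 0, confirming a maximum.

θ̂_MAP = 1.000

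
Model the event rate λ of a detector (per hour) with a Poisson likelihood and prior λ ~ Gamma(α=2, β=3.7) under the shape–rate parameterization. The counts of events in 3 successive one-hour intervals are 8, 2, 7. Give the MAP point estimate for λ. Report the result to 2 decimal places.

λ̂_MAP = 2.69

Σxᵢ = 8+2+7 = 17, with n = 3.
Posterior ∝ λe^(−3.7λ) · λ^17e^(−3λ) = λ^18e^(−6.7λ), i.e. Gamma(shape=19, rate=6.7).
The mode of a Gamma(a, b) with a ≥ 1 (shape–rate) is (a−1)/b = 18/6.7 ≈ 2.69.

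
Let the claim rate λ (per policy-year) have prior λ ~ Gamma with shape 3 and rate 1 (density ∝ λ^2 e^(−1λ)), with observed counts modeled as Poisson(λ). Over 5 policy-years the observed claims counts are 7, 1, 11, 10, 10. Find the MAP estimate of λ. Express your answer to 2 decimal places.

λ̂_MAP = 6.83

Σxᵢ = 7+1+11+10+10 = 39, with n = 5.
Posterior ∝ λ^2e^(−1λ) · λ^39e^(−5λ) = λ^41e^(−6λ), i.e. Gamma(shape=42, rate=6).
The mode of a Gamma(a, b) with a ≥ 1 (shape–rate) is (a−1)/b = 41/6 ≈ 6.83.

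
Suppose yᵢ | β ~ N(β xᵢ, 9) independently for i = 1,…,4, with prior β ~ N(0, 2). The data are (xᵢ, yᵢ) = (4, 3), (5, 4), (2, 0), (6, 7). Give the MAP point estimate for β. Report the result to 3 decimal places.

log p(β | y) = −Σ(yᵢ − βxᵢ)²/(2·9) − β²/(2·2) + const.
Setting the derivative to zero: Σxᵢ(yᵢ − βxᵢ)/9 − β/2 = 0, so β = Σxᵢyᵢ / (Σxᵢ² + σ²/τ²).
Σxᵢyᵢ = 4·3 + 5·4 + 2·0 + 6·7 = 74; Σxᵢ² = 81; σ²/τ² = 4.5.
β̂_MAP = 74 / (81 + 4.5) = 74/85.5 ≈ 0.865.

β̂_MAP = 0.865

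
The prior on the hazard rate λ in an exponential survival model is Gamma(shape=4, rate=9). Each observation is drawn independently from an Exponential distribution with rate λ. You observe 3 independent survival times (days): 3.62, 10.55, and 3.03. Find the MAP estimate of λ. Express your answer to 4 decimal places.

λ̂_MAP = 0.2290

The Exponential(rate=λ) likelihood is ∝ λ^n e^(−λΣtᵢ). Here n = 3 and Σtᵢ = 3.62 + 10.55 + 3.03 = 17.20.
Posterior ∝ λ^3e^(−9λ) · λ^3e^(−17.20λ) = λ^6e^(−26.20λ), i.e. Gamma(7, 26.20).
Mode = (a−1)/b = 6/26.20 ≈ 0.2290.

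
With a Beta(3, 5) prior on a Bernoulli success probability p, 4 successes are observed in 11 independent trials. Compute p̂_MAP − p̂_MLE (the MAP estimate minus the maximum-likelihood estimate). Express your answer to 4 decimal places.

Posterior is Beta(7, 12); MAP = (7−1)/(19−2) = 6/17 ≈ 0.35294.
MLE ignores the prior: p̂_MLE = k/n = 4/11 ≈ 0.36364.
Difference = 6/17 − 4/11 = -2/187 ≈ -0.0107.

MAP − MLE = -0.0107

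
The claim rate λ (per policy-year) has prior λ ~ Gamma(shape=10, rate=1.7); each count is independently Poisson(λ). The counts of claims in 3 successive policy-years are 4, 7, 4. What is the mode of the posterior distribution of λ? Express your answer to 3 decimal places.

λ̂_MAP = 5.106

Σxᵢ = 4+7+4 = 15, with n = 3.
Posterior ∝ λ^9e^(−1.7λ) · λ^15e^(−3λ) = λ^24e^(−4.7λ), i.e. Gamma(shape=25, rate=4.7).
The mode of a Gamma(a, b) with a ≥ 1 (shape–rate) is (a−1)/b = 24/4.7 ≈ 5.106.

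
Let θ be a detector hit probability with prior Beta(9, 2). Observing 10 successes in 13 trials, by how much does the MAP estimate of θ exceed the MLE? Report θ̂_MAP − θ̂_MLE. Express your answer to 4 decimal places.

Posterior is Beta(19, 5); MAP = (19−1)/(24−2) = 18/22 ≈ 0.81818.
MLE ignores the prior: θ̂_MLE = k/n = 10/13 ≈ 0.76923.
Difference = 18/22 − 10/13 = 7/143 ≈ 0.0490.

MAP − MLE = 0.0490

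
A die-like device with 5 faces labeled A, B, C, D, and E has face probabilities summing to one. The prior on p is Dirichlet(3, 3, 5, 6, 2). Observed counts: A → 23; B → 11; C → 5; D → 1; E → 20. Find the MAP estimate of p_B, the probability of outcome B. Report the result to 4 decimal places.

The posterior is Dirichlet(αᵢ + nᵢ) = Dirichlet(26, 14, 10, 7, 22).
For a Dirichlet(a₁,…,a_K) with all aᵢ > 1, the mode has j-th component (aⱼ − 1)/(Σaᵢ − K).
Here Σaᵢ = 79 and K = 5, so p_B = (14 − 1)/(79 − 5) = 13/74 ≈ 0.1757.

MAP estimate of p_B = 0.1757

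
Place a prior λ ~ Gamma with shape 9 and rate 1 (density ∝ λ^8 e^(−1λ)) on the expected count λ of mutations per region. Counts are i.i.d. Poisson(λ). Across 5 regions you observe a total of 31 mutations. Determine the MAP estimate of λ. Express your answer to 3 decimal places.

λ̂_MAP = 6.500

Σxᵢ = 31, n = 5.
Posterior ∝ λ^8e^(−1λ) · λ^31e^(−5λ) = λ^39e^(−6λ), i.e. Gamma(shape=40, rate=6).
The mode of a Gamma(a, b) with a ≥ 1 (shape–rate) is (a−1)/b = 39/6 ≈ 6.500.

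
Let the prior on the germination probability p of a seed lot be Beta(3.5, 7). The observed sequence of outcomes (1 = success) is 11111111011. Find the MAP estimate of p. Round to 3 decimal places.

Prior: Beta(3.5, 7).
Data: 10 successes in 11 trials (from the sequence). The binomial likelihood contributes p^10(1−p)^1, so the posterior is Beta(3.5+10, 7+1) = Beta(13.5, 8).
For Beta(a, b) with a, b > 1 the mode is (a−1)/(a+b−2) = 12.5/19.5 ≈ 0.641.

p̂_MAP = 0.641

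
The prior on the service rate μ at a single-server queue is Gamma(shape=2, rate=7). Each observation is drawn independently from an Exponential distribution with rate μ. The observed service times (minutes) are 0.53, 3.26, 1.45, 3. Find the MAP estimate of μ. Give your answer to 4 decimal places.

μ̂_MAP = 0.3281

The Exponential(rate=μ) likelihood is ∝ μ^n e^(−μΣtᵢ). Here n = 4 and Σtᵢ = 0.53 + 3.26 + 1.45 + 3 = 8.24.
Posterior ∝ μe^(−7μ) · μ^4e^(−8.24μ) = μ^5e^(−15.24μ), i.e. Gamma(6, 15.24).
Mode = (a−1)/b = 5/15.24 ≈ 0.3281.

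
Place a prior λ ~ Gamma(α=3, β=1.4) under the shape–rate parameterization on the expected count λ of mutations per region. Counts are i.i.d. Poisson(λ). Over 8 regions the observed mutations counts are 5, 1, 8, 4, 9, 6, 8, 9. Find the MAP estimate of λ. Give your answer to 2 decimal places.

λ̂_MAP = 5.53

Σxᵢ = 5+1+8+4+9+6+8+9 = 50, with n = 8.
Posterior ∝ λ^2e^(−1.4λ) · λ^50e^(−8λ) = λ^52e^(−9.4λ), i.e. Gamma(shape=53, rate=9.4).
The mode of a Gamma(a, b) with a ≥ 1 (shape–rate) is (a−1)/b = 52/9.4 ≈ 5.53.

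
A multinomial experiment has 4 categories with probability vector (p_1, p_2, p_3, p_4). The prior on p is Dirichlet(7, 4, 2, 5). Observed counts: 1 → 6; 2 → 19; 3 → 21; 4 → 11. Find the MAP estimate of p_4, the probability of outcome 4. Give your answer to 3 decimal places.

The posterior is Dirichlet(αᵢ + nᵢ) = Dirichlet(13, 23, 23, 16).
For a Dirichlet(a₁,…,a_K) with all aᵢ > 1, the mode has j-th component (aⱼ − 1)/(Σaᵢ − K).
Here Σaᵢ = 75 and K = 4, so p_4 = (16 − 1)/(75 − 4) = 15/71 ≈ 0.211.

MAP estimate: 0.211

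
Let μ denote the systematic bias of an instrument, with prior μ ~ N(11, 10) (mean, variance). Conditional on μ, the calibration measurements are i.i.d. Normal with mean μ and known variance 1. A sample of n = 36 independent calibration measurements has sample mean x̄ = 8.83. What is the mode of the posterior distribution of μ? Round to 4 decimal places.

μ̂_MAP = 8.8360

n = 36, x̄ = 8.83.
For a Normal prior and Normal likelihood with known variance, the posterior is Normal; its mode equals its mean, the precision-weighted average.
Prior precision 1/σ₀² = 1/10 = 0.1; data precision n/σ² = 36/1 = 36.
μ̂ = (0.1·11 + 36·8.83) / (0.1 + 36) = 318.98/36.1 = 15949/1805 ≈ 8.8360.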